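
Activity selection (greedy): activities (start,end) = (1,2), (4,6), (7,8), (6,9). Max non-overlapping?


Greedy: pick earliest-ending, then skip overlaps.
Selected (3 activities): [(1, 2), (4, 6), (7, 8)]


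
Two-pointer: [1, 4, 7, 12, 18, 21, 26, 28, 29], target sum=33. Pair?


Two pointers: lo=0, hi=8
Found pair: (4, 29) summing to 33


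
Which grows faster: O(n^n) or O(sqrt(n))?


sublinear grows slower than n^n
O(sqrt(n)) is asymptotically smaller; O(n^n) grows faster


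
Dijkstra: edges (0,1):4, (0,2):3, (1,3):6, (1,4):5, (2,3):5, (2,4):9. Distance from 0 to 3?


Dijkstra from 0:
Distances: {0: 0, 1: 4, 2: 3, 3: 8, 4: 9}
Shortest distance to 3 = 8, path = [0, 2, 3]


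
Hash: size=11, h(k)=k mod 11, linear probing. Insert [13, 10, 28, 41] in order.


Insertions: 13->slot 2; 10->slot 10; 28->slot 6; 41->slot 8
Table: [None, None, 13, None, None, None, 28, None, 41, None, 10]


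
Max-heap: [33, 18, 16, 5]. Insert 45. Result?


Append 45: [33, 18, 16, 5, 45]
Bubble up: swap idx 4(45) with idx 1(18); swap idx 1(45) with idx 0(33)
Result: [45, 33, 16, 5, 18]


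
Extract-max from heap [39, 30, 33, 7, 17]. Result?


Max = 39
Replace root with last, heapify down
Resulting heap: [33, 30, 17, 7]


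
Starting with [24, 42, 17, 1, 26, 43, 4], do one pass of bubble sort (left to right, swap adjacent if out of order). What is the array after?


After one pass: [24, 17, 1, 26, 42, 4, 43]


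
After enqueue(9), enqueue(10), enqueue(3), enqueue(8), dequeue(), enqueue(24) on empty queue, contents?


enqueue(9) -> [9]
enqueue(10) -> [9, 10]
enqueue(3) -> [9, 10, 3]
enqueue(8) -> [9, 10, 3, 8]
dequeue() returns 9 -> [10, 3, 8]
enqueue(24) -> [10, 3, 8, 24]
Final queue (front to back): [10, 3, 8, 24]


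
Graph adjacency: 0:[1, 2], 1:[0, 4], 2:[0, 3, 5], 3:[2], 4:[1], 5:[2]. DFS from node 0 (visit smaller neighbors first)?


DFS stack-based: start with [0]
Visit order: [0, 1, 4, 2, 3, 5]


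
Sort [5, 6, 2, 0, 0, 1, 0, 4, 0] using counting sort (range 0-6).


Count array: [4, 1, 1, 0, 1, 1, 1]
Reconstruct: [0, 0, 0, 0, 1, 2, 4, 5, 6]


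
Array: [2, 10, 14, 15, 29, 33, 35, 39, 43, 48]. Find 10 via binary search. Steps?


Search for 10:
[0,9] mid=4 arr[4]=29
[0,3] mid=1 arr[1]=10
Total: 2 comparisons


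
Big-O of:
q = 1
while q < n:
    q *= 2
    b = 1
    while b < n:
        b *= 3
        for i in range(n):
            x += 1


Per nesting level: O(log n) * O(log n) * O(n) = O(n (log n)^2)
Complexity: O(n (log n)^2)


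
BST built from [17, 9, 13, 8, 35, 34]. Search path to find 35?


BST root = 17
Search for 35: compare at each node
Path: [17, 35]


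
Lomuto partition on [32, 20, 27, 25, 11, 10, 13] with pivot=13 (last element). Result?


Elements <= 13 go left of pivot.
Result: [11, 10, 13, 25, 32, 20, 27], pivot at index 2


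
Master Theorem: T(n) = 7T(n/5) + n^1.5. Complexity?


a=7, b=5, c=1.5. log_5(7)=1.209 < c=1.5. Case 3: O(n^c) = O(n^1.500)
Complexity: O(n^1.500)


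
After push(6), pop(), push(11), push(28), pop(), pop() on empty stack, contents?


push(6) -> [6]
pop() returns 6 -> []
push(11) -> [11]
push(28) -> [11, 28]
pop() returns 28 -> [11]
pop() returns 11 -> []
Final stack (bottom to top): []


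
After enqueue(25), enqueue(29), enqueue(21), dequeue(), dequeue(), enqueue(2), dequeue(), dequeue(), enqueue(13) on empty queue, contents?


enqueue(25) -> [25]
enqueue(29) -> [25, 29]
enqueue(21) -> [25, 29, 21]
dequeue() returns 25 -> [29, 21]
dequeue() returns 29 -> [21]
enqueue(2) -> [21, 2]
dequeue() returns 21 -> [2]
dequeue() returns 2 -> []
enqueue(13) -> [13]
Final queue (front to back): [13]


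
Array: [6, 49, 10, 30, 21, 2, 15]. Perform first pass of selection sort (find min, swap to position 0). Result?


After one pass: [2, 49, 10, 30, 21, 6, 15]


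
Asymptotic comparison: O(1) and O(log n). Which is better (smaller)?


constant grows slower than logarithmic
O(1) is asymptotically smaller; O(log n) grows faster


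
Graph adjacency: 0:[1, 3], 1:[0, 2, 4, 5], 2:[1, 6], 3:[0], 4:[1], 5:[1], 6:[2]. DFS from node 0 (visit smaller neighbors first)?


DFS stack-based: start with [0]
Visit order: [0, 1, 2, 6, 4, 5, 3]


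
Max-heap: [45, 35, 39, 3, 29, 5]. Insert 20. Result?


Append 20: [45, 35, 39, 3, 29, 5, 20]
Bubble up: no swaps needed
Result: [45, 35, 39, 3, 29, 5, 20]


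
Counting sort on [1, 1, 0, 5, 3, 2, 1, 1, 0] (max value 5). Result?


Count array: [2, 4, 1, 1, 0, 1]
Reconstruct: [0, 0, 1, 1, 1, 1, 2, 3, 5]


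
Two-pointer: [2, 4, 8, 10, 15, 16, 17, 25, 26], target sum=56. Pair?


Two pointers: lo=0, hi=8
No pair sums to 56


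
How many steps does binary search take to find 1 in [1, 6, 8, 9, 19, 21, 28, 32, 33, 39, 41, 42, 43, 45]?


Search for 1:
[0,13] mid=6 arr[6]=28
[0,5] mid=2 arr[2]=8
[0,1] mid=0 arr[0]=1
Total: 3 comparisons


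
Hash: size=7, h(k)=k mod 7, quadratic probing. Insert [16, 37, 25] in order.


Insertions: 16->slot 2; 37->slot 3; 25->slot 4
Table: [None, None, 16, 37, 25, None, None]


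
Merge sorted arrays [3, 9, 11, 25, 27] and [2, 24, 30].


Compare heads, take smaller each step.
Merged: [2, 3, 9, 11, 24, 25, 27, 30]


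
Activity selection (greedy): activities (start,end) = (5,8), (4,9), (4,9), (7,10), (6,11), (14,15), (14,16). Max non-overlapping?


Greedy: pick earliest-ending, then skip overlaps.
Selected (2 activities): [(5, 8), (14, 15)]


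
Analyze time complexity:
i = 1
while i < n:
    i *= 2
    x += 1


Per nesting level: O(log n) = O(log n)
Complexity: O(log n)


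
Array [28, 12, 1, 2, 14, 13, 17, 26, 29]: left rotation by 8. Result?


Left rotate by 8: [29, 28, 12, 1, 2, 14, 13, 17, 26]


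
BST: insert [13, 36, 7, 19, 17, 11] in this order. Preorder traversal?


Root = 13; build tree by BST insertion.
Preorder traversal: [13, 7, 11, 36, 19, 17]


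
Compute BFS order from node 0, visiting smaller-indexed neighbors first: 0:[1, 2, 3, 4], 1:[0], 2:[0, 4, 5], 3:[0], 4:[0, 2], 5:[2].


BFS queue: start with [0]
Visit order: [0, 1, 2, 3, 4, 5]


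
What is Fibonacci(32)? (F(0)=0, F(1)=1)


F(n)=F(n-1)+F(n-2)
...F(30)=832040, F(31)=1346269, F(32)=2178309


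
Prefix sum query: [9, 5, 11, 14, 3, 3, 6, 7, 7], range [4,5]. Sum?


Prefix sums: [0, 9, 14, 25, 39, 42, 45, 51, 58, 65]
Sum[4..5] = prefix[6] - prefix[4] = 45 - 39 = 6


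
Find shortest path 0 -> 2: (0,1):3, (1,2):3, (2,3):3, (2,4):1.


Dijkstra from 0:
Distances: {0: 0, 1: 3, 2: 6, 3: 9, 4: 7}
Shortest distance to 2 = 6, path = [0, 1, 2]


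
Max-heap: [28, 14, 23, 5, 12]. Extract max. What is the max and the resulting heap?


Max = 28
Replace root with last, heapify down
Resulting heap: [23, 14, 12, 5]


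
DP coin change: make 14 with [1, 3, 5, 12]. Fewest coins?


dp[0]=0; dp[i]=1+min(dp[i-c] for c in coins)
...dp[9]=3, dp[10]=2, dp[11]=3, dp[12]=1, dp[13]=2, dp[14]=3
Minimum coins for 14 = 3


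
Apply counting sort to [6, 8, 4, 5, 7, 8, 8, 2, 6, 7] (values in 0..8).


Count array: [0, 0, 1, 0, 1, 1, 2, 2, 3]
Reconstruct: [2, 4, 5, 6, 6, 7, 7, 8, 8, 8]


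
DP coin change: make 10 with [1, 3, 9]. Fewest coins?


dp[0]=0; dp[i]=1+min(dp[i-c] for c in coins)
...dp[5]=3, dp[6]=2, dp[7]=3, dp[8]=4, dp[9]=1, dp[10]=2
Minimum coins for 10 = 2


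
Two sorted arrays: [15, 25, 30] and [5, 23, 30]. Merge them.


Compare heads, take smaller each step.
Merged: [5, 15, 23, 25, 30, 30]


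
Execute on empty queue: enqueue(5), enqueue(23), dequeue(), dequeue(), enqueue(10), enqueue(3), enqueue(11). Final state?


enqueue(5) -> [5]
enqueue(23) -> [5, 23]
dequeue() returns 5 -> [23]
dequeue() returns 23 -> []
enqueue(10) -> [10]
enqueue(3) -> [10, 3]
enqueue(11) -> [10, 3, 11]
Final queue (front to back): [10, 3, 11]


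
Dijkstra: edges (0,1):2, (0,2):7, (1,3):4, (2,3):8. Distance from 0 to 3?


Dijkstra from 0:
Distances: {0: 0, 1: 2, 2: 7, 3: 6}
Shortest distance to 3 = 6, path = [0, 1, 3]


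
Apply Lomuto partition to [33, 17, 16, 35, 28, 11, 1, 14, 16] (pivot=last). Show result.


Elements <= 16 go left of pivot.
Result: [16, 11, 1, 14, 16, 17, 33, 35, 28], pivot at index 4


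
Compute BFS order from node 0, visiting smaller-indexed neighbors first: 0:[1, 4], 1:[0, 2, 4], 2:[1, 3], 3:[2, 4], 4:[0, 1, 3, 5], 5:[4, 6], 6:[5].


BFS queue: start with [0]
Visit order: [0, 1, 4, 2, 3, 5, 6]


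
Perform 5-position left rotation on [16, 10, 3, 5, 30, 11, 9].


Left rotate by 5: [11, 9, 16, 10, 3, 5, 30]


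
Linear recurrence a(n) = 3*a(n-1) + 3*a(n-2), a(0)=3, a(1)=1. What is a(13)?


Build bottom-up:
...a(11)=1712664, a(12)=6493203, a(13)=3*6493203+3*1712664=24617601


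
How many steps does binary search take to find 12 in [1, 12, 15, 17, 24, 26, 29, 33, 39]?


Search for 12:
[0,8] mid=4 arr[4]=24
[0,3] mid=1 arr[1]=12
Total: 2 comparisons


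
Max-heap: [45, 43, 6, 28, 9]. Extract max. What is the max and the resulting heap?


Max = 45
Replace root with last, heapify down
Resulting heap: [43, 28, 6, 9]


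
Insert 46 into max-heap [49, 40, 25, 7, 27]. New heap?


Append 46: [49, 40, 25, 7, 27, 46]
Bubble up: swap idx 5(46) with idx 2(25)
Result: [49, 40, 46, 7, 27, 25]


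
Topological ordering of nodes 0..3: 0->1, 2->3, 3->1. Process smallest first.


Kahn's algorithm, process smallest node first
Order: [0, 2, 3, 1]


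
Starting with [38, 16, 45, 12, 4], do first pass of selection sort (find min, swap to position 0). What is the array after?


After one pass: [4, 16, 45, 12, 38]


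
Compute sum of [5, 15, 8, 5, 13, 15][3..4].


Prefix sums: [0, 5, 20, 28, 33, 46, 61]
Sum[3..4] = prefix[5] - prefix[3] = 46 - 28 = 18


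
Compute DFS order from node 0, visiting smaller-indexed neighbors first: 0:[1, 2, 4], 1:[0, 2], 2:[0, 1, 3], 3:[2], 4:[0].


DFS stack-based: start with [0]
Visit order: [0, 1, 2, 3, 4]


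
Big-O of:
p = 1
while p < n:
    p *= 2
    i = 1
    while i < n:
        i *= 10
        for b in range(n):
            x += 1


Per nesting level: O(log n) * O(log n) * O(n) = O(n (log n)^2)
Complexity: O(n (log n)^2)


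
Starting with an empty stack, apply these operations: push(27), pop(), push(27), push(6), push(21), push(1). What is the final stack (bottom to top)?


push(27) -> [27]
pop() returns 27 -> []
push(27) -> [27]
push(6) -> [27, 6]
push(21) -> [27, 6, 21]
push(1) -> [27, 6, 21, 1]
Final stack (bottom to top): [27, 6, 21, 1]


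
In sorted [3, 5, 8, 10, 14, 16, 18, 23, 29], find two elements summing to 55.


Two pointers: lo=0, hi=8
No pair sums to 55


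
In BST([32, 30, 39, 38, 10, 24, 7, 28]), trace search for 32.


BST root = 32
Search for 32: compare at each node
Path: [32]


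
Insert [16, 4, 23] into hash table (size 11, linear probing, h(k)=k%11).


Insertions: 16->slot 5; 4->slot 4; 23->slot 1
Table: [None, 23, None, None, 4, 16, None, None, None, None, None]


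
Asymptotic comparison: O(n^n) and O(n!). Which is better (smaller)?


factorial grows slower than n^n
O(n!) is asymptotically smaller; O(n^n) grows faster


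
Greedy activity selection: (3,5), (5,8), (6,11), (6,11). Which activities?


Greedy: pick earliest-ending, then skip overlaps.
Selected (2 activities): [(3, 5), (5, 8)]


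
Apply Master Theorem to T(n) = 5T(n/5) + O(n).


a=5, b=5, c=1. log_5(5)=1 = c=1. Case 2: O(n^c log n) = O(n log n)
Complexity: O(n log n)


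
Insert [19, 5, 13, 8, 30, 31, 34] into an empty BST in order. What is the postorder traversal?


Root = 19; build tree by BST insertion.
Postorder traversal: [8, 13, 5, 34, 31, 30, 19]


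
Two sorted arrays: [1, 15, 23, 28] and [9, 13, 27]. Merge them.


Compare heads, take smaller each step.
Merged: [1, 9, 13, 15, 23, 27, 28]


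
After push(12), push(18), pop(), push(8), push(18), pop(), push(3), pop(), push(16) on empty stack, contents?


push(12) -> [12]
push(18) -> [12, 18]
pop() returns 18 -> [12]
push(8) -> [12, 8]
push(18) -> [12, 8, 18]
pop() returns 18 -> [12, 8]
push(3) -> [12, 8, 3]
pop() returns 3 -> [12, 8]
push(16) -> [12, 8, 16]
Final stack (bottom to top): [12, 8, 16]


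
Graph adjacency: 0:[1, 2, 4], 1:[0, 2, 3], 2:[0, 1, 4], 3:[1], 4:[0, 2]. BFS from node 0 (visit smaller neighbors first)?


BFS queue: start with [0]
Visit order: [0, 1, 2, 4, 3]


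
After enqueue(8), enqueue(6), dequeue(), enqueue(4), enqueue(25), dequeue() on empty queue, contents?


enqueue(8) -> [8]
enqueue(6) -> [8, 6]
dequeue() returns 8 -> [6]
enqueue(4) -> [6, 4]
enqueue(25) -> [6, 4, 25]
dequeue() returns 6 -> [4, 25]
Final queue (front to back): [4, 25]


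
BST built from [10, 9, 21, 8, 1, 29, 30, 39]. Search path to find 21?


BST root = 10
Search for 21: compare at each node
Path: [10, 21]


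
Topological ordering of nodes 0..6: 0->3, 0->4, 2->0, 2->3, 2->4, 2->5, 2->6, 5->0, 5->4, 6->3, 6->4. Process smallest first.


Kahn's algorithm, process smallest node first
Order: [1, 2, 5, 0, 6, 3, 4]


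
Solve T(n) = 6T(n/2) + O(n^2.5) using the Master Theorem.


a=6, b=2, c=2.5. log_2(6)=2.585 > c=2.5. Case 1: O(n^log_b(a)) = O(n^2.585)
Complexity: O(n^2.585)


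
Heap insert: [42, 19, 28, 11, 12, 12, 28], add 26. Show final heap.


Append 26: [42, 19, 28, 11, 12, 12, 28, 26]
Bubble up: swap idx 7(26) with idx 3(11); swap idx 3(26) with idx 1(19)
Result: [42, 26, 28, 19, 12, 12, 28, 11]


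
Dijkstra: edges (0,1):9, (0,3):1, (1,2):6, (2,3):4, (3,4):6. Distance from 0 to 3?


Dijkstra from 0:
Distances: {0: 0, 1: 9, 2: 5, 3: 1, 4: 7}
Shortest distance to 3 = 1, path = [0, 3]


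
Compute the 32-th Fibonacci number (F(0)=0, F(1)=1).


F(n)=F(n-1)+F(n-2)
...F(30)=832040, F(31)=1346269, F(32)=2178309


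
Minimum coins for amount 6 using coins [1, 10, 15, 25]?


dp[0]=0; dp[i]=1+min(dp[i-c] for c in coins)
...dp[1]=1, dp[2]=2, dp[3]=3, dp[4]=4, dp[5]=5, dp[6]=6
Minimum coins for 6 = 6


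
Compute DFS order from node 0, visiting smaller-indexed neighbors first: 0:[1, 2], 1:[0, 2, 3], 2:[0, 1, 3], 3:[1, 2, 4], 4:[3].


DFS stack-based: start with [0]
Visit order: [0, 1, 2, 3, 4]


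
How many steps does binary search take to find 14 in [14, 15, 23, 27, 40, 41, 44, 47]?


Search for 14:
[0,7] mid=3 arr[3]=27
[0,2] mid=1 arr[1]=15
[0,0] mid=0 arr[0]=14
Total: 3 comparisons


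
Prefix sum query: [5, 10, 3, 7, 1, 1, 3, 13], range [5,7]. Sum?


Prefix sums: [0, 5, 15, 18, 25, 26, 27, 30, 43]
Sum[5..7] = prefix[8] - prefix[5] = 43 - 26 = 17


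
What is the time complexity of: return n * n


Analysis: constant-time operation, no loop
Complexity: O(1)


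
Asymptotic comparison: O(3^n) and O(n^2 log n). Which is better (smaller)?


n^2 log n grows slower than exponential (base 3)
O(n^2 log n) is asymptotically smaller; O(3^n) grows faster


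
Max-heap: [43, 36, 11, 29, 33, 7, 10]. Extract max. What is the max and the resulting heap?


Max = 43
Replace root with last, heapify down
Resulting heap: [36, 33, 11, 29, 10, 7]


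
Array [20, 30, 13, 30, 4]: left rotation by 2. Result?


Left rotate by 2: [13, 30, 4, 20, 30]


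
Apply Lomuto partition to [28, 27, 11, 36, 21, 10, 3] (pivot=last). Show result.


Elements <= 3 go left of pivot.
Result: [3, 27, 11, 36, 21, 10, 28], pivot at index 0


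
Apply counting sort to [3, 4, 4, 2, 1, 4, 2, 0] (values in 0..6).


Count array: [1, 1, 2, 1, 3, 0, 0]
Reconstruct: [0, 1, 2, 2, 3, 4, 4, 4]


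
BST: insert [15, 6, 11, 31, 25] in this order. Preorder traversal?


Root = 15; build tree by BST insertion.
Preorder traversal: [15, 6, 11, 31, 25]


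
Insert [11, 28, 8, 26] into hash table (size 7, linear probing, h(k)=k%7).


Insertions: 11->slot 4; 28->slot 0; 8->slot 1; 26->slot 5
Table: [28, 8, None, None, 11, 26, None]


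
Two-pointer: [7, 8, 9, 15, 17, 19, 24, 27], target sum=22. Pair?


Two pointers: lo=0, hi=7
Found pair: (7, 15) summing to 22


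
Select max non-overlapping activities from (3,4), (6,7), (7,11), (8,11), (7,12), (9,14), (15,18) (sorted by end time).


Greedy: pick earliest-ending, then skip overlaps.
Selected (4 activities): [(3, 4), (6, 7), (7, 11), (15, 18)]


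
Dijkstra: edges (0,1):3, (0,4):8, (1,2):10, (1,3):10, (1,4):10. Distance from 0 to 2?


Dijkstra from 0:
Distances: {0: 0, 1: 3, 2: 13, 3: 13, 4: 8}
Shortest distance to 2 = 13, path = [0, 1, 2]


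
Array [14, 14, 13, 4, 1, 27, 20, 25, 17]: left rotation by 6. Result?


Left rotate by 6: [20, 25, 17, 14, 14, 13, 4, 1, 27]


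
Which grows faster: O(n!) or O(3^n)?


exponential (base 3) grows slower than factorial
O(3^n) is asymptotically smaller; O(n!) grows faster


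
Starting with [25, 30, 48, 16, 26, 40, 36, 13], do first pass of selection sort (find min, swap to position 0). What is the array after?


After one pass: [13, 30, 48, 16, 26, 40, 36, 25]


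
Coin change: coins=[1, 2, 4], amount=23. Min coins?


dp[0]=0; dp[i]=1+min(dp[i-c] for c in coins)
...dp[18]=5, dp[19]=6, dp[20]=5, dp[21]=6, dp[22]=6, dp[23]=7
Minimum coins for 23 = 7


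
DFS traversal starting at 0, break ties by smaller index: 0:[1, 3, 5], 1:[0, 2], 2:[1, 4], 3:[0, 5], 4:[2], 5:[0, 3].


DFS stack-based: start with [0]
Visit order: [0, 1, 2, 4, 3, 5]


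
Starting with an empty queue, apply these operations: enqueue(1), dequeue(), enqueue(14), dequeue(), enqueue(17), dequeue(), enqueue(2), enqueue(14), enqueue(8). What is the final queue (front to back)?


enqueue(1) -> [1]
dequeue() returns 1 -> []
enqueue(14) -> [14]
dequeue() returns 14 -> []
enqueue(17) -> [17]
dequeue() returns 17 -> []
enqueue(2) -> [2]
enqueue(14) -> [2, 14]
enqueue(8) -> [2, 14, 8]
Final queue (front to back): [2, 14, 8]


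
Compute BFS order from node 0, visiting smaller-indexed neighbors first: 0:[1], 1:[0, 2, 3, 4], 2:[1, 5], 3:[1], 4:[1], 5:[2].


BFS queue: start with [0]
Visit order: [0, 1, 2, 3, 4, 5]


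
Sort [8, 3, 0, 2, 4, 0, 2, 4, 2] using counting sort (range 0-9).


Count array: [2, 0, 3, 1, 2, 0, 0, 0, 1, 0]
Reconstruct: [0, 0, 2, 2, 2, 3, 4, 4, 8]


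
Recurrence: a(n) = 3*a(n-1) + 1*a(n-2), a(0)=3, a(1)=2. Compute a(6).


Build bottom-up:
...a(4)=96, a(5)=317, a(6)=3*317+1*96=1047


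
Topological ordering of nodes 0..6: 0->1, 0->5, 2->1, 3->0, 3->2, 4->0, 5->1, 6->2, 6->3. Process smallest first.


Kahn's algorithm, process smallest node first
Order: [4, 6, 3, 0, 2, 5, 1]


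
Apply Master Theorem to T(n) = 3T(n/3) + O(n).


a=3, b=3, c=1. log_3(3)=1 = c=1. Case 2: O(n^c log n) = O(n log n)
Complexity: O(n log n)


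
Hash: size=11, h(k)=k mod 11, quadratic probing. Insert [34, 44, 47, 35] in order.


Insertions: 34->slot 1; 44->slot 0; 47->slot 3; 35->slot 2
Table: [44, 34, 35, 47, None, None, None, None, None, None, None]


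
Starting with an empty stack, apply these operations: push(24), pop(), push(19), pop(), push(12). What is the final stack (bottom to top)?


push(24) -> [24]
pop() returns 24 -> []
push(19) -> [19]
pop() returns 19 -> []
push(12) -> [12]
Final stack (bottom to top): [12]


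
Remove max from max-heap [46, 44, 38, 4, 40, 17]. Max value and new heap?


Max = 46
Replace root with last, heapify down
Resulting heap: [44, 40, 38, 4, 17]


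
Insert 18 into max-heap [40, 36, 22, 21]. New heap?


Append 18: [40, 36, 22, 21, 18]
Bubble up: no swaps needed
Result: [40, 36, 22, 21, 18]


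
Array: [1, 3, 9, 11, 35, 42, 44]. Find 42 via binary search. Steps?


Search for 42:
[0,6] mid=3 arr[3]=11
[4,6] mid=5 arr[5]=42
Total: 2 comparisons


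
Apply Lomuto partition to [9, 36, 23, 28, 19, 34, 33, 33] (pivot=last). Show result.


Elements <= 33 go left of pivot.
Result: [9, 23, 28, 19, 33, 33, 36, 34], pivot at index 5


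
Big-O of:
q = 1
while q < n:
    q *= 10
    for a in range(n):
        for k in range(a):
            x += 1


Per nesting level: O(log n) * O(n) * O(n) [triangular over a] = O(n^2 log n)
Complexity: O(n^2 log n)


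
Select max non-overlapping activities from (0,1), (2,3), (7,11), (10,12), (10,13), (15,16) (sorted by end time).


Greedy: pick earliest-ending, then skip overlaps.
Selected (4 activities): [(0, 1), (2, 3), (7, 11), (15, 16)]


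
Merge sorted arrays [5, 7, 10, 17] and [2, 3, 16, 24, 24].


Compare heads, take smaller each step.
Merged: [2, 3, 5, 7, 10, 16, 17, 24, 24]


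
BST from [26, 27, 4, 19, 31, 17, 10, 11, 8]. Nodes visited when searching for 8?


BST root = 26
Search for 8: compare at each node
Path: [26, 4, 19, 17, 10, 8]


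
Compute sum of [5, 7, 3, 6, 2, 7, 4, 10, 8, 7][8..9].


Prefix sums: [0, 5, 12, 15, 21, 23, 30, 34, 44, 52, 59]
Sum[8..9] = prefix[10] - prefix[8] = 59 - 44 = 15


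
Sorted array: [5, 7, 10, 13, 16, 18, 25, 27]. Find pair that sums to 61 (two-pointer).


Two pointers: lo=0, hi=7
No pair sums to 61


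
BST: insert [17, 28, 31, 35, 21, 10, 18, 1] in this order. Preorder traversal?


Root = 17; build tree by BST insertion.
Preorder traversal: [17, 10, 1, 28, 21, 18, 31, 35]


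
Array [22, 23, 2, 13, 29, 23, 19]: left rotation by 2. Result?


Left rotate by 2: [2, 13, 29, 23, 19, 22, 23]


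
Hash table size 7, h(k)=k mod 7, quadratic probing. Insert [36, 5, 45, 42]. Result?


Insertions: 36->slot 1; 5->slot 5; 45->slot 3; 42->slot 0
Table: [42, 36, None, 45, None, 5, None]


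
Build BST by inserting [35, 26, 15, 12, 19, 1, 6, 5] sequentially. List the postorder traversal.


Root = 35; build tree by BST insertion.
Postorder traversal: [5, 6, 1, 12, 19, 15, 26, 35]


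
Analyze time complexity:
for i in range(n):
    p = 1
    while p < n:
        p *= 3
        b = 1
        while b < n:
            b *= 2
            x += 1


Per nesting level: O(n) * O(log n) * O(log n) = O(n (log n)^2)
Complexity: O(n (log n)^2)


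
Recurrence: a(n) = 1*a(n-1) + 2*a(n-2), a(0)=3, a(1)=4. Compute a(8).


Build bottom-up:
...a(6)=150, a(7)=298, a(8)=1*298+2*150=598


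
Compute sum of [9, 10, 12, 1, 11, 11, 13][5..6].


Prefix sums: [0, 9, 19, 31, 32, 43, 54, 67]
Sum[5..6] = prefix[7] - prefix[5] = 67 - 43 = 24


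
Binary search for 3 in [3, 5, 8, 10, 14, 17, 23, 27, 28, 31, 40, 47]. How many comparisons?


Search for 3:
[0,11] mid=5 arr[5]=17
[0,4] mid=2 arr[2]=8
[0,1] mid=0 arr[0]=3
Total: 3 comparisons


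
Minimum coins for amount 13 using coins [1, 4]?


dp[0]=0; dp[i]=1+min(dp[i-c] for c in coins)
...dp[8]=2, dp[9]=3, dp[10]=4, dp[11]=5, dp[12]=3, dp[13]=4
Minimum coins for 13 = 4


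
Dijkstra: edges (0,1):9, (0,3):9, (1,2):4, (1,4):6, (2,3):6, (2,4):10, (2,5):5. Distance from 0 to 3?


Dijkstra from 0:
Distances: {0: 0, 1: 9, 2: 13, 3: 9, 4: 15, 5: 18}
Shortest distance to 3 = 9, path = [0, 3]


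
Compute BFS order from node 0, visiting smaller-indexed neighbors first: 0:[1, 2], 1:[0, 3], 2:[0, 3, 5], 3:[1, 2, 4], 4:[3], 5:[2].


BFS queue: start with [0]
Visit order: [0, 1, 2, 3, 5, 4]


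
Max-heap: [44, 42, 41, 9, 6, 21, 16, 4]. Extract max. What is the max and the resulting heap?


Max = 44
Replace root with last, heapify down
Resulting heap: [42, 9, 41, 4, 6, 21, 16]


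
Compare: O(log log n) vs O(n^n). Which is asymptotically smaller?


double-logarithmic grows slower than n^n
O(log log n) is asymptotically smaller; O(n^n) grows faster


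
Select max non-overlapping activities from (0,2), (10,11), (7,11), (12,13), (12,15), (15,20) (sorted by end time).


Greedy: pick earliest-ending, then skip overlaps.
Selected (4 activities): [(0, 2), (10, 11), (12, 13), (15, 20)]


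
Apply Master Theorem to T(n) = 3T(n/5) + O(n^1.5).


a=3, b=5, c=1.5. log_5(3)=0.683 < c=1.5. Case 3: O(n^c) = O(n^1.500)
Complexity: O(n^1.500)


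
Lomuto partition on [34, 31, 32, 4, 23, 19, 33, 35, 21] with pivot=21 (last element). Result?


Elements <= 21 go left of pivot.
Result: [4, 19, 21, 34, 23, 31, 33, 35, 32], pivot at index 2


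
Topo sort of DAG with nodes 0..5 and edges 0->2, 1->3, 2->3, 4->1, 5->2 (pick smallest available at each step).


Kahn's algorithm, process smallest node first
Order: [0, 4, 1, 5, 2, 3]


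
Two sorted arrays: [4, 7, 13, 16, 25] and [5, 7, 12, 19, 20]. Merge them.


Compare heads, take smaller each step.
Merged: [4, 5, 7, 7, 12, 13, 16, 19, 20, 25]


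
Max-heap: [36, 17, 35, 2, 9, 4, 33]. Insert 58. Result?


Append 58: [36, 17, 35, 2, 9, 4, 33, 58]
Bubble up: swap idx 7(58) with idx 3(2); swap idx 3(58) with idx 1(17); swap idx 1(58) with idx 0(36)
Result: [58, 36, 35, 17, 9, 4, 33, 2]


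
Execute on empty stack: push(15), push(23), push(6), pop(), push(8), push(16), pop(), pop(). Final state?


push(15) -> [15]
push(23) -> [15, 23]
push(6) -> [15, 23, 6]
pop() returns 6 -> [15, 23]
push(8) -> [15, 23, 8]
push(16) -> [15, 23, 8, 16]
pop() returns 16 -> [15, 23, 8]
pop() returns 8 -> [15, 23]
Final stack (bottom to top): [15, 23]


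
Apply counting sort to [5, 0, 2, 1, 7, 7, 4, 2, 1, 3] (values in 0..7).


Count array: [1, 2, 2, 1, 1, 1, 0, 2]
Reconstruct: [0, 1, 1, 2, 2, 3, 4, 5, 7, 7]


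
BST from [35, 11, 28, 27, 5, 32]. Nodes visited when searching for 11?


BST root = 35
Search for 11: compare at each node
Path: [35, 11]


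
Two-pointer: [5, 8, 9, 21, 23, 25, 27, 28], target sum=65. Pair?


Two pointers: lo=0, hi=7
No pair sums to 65


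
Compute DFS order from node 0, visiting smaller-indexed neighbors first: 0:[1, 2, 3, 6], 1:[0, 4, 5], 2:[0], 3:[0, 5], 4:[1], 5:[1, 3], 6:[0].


DFS stack-based: start with [0]
Visit order: [0, 1, 4, 5, 3, 2, 6]


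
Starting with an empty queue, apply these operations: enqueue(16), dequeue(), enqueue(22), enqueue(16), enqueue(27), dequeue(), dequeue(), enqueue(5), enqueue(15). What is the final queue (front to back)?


enqueue(16) -> [16]
dequeue() returns 16 -> []
enqueue(22) -> [22]
enqueue(16) -> [22, 16]
enqueue(27) -> [22, 16, 27]
dequeue() returns 22 -> [16, 27]
dequeue() returns 16 -> [27]
enqueue(5) -> [27, 5]
enqueue(15) -> [27, 5, 15]
Final queue (front to back): [27, 5, 15]


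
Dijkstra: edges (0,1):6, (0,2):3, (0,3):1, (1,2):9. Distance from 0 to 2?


Dijkstra from 0:
Distances: {0: 0, 1: 6, 2: 3, 3: 1}
Shortest distance to 2 = 3, path = [0, 2]


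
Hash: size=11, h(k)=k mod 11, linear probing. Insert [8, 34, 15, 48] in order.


Insertions: 8->slot 8; 34->slot 1; 15->slot 4; 48->slot 5
Table: [None, 34, None, None, 15, 48, None, None, 8, None, None]


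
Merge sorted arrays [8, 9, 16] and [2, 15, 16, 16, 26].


Compare heads, take smaller each step.
Merged: [2, 8, 9, 15, 16, 16, 16, 26]


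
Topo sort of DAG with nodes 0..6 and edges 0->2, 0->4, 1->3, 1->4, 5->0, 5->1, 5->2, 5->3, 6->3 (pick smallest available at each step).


Kahn's algorithm, process smallest node first
Order: [5, 0, 1, 2, 4, 6, 3]


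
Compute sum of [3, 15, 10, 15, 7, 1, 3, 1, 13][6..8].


Prefix sums: [0, 3, 18, 28, 43, 50, 51, 54, 55, 68]
Sum[6..8] = prefix[9] - prefix[6] = 68 - 51 = 17


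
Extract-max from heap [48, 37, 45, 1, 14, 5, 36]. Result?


Max = 48
Replace root with last, heapify down
Resulting heap: [45, 37, 36, 1, 14, 5]


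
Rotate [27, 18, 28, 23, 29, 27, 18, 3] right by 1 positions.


Right rotate by 1: [3, 27, 18, 28, 23, 29, 27, 18]


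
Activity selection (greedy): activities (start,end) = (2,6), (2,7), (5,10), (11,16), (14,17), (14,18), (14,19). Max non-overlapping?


Greedy: pick earliest-ending, then skip overlaps.
Selected (2 activities): [(2, 6), (11, 16)]


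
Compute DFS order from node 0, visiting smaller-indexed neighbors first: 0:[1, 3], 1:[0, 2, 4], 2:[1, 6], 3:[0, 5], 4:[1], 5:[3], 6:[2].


DFS stack-based: start with [0]
Visit order: [0, 1, 2, 6, 4, 3, 5]


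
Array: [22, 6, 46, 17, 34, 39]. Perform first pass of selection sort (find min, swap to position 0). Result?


After one pass: [6, 22, 46, 17, 34, 39]


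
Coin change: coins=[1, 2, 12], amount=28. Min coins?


dp[0]=0; dp[i]=1+min(dp[i-c] for c in coins)
...dp[23]=7, dp[24]=2, dp[25]=3, dp[26]=3, dp[27]=4, dp[28]=4
Minimum coins for 28 = 4


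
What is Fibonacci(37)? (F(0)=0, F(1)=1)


F(n)=F(n-1)+F(n-2)
...F(35)=9227465, F(36)=14930352, F(37)=24157817


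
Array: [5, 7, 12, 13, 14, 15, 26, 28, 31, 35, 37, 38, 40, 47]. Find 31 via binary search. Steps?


Search for 31:
[0,13] mid=6 arr[6]=26
[7,13] mid=10 arr[10]=37
[7,9] mid=8 arr[8]=31
Total: 3 comparisons


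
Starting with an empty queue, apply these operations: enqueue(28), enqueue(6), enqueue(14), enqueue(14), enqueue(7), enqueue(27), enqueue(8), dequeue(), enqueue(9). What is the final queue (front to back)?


enqueue(28) -> [28]
enqueue(6) -> [28, 6]
enqueue(14) -> [28, 6, 14]
enqueue(14) -> [28, 6, 14, 14]
enqueue(7) -> [28, 6, 14, 14, 7]
enqueue(27) -> [28, 6, 14, 14, 7, 27]
enqueue(8) -> [28, 6, 14, 14, 7, 27, 8]
dequeue() returns 28 -> [6, 14, 14, 7, 27, 8]
enqueue(9) -> [6, 14, 14, 7, 27, 8, 9]
Final queue (front to back): [6, 14, 14, 7, 27, 8, 9]


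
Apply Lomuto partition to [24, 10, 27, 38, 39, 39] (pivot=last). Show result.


Elements <= 39 go left of pivot.
Result: [24, 10, 27, 38, 39, 39], pivot at index 5


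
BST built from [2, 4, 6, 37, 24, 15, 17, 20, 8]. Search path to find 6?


BST root = 2
Search for 6: compare at each node
Path: [2, 4, 6]


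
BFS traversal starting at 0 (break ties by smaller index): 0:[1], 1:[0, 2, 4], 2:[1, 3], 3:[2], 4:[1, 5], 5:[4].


BFS queue: start with [0]
Visit order: [0, 1, 2, 4, 3, 5]


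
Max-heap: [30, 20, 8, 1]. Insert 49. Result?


Append 49: [30, 20, 8, 1, 49]
Bubble up: swap idx 4(49) with idx 1(20); swap idx 1(49) with idx 0(30)
Result: [49, 30, 8, 1, 20]


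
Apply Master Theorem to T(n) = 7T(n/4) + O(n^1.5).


a=7, b=4, c=1.5. log_4(7)=1.404 < c=1.5. Case 3: O(n^c) = O(n^1.500)
Complexity: O(n^1.500)


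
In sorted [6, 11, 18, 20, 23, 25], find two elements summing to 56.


Two pointers: lo=0, hi=5
No pair sums to 56


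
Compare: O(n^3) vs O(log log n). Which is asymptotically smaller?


double-logarithmic grows slower than cubic
O(log log n) is asymptotically smaller; O(n^3) grows faster


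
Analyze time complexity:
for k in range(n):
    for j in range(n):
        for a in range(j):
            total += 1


Per nesting level: O(n) * O(n) * O(n) [triangular over j] = O(n^3)
Complexity: O(n^3)


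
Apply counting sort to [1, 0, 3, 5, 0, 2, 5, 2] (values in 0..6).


Count array: [2, 1, 2, 1, 0, 2, 0]
Reconstruct: [0, 0, 1, 2, 2, 3, 5, 5]


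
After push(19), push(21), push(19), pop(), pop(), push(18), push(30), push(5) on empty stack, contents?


push(19) -> [19]
push(21) -> [19, 21]
push(19) -> [19, 21, 19]
pop() returns 19 -> [19, 21]
pop() returns 21 -> [19]
push(18) -> [19, 18]
push(30) -> [19, 18, 30]
push(5) -> [19, 18, 30, 5]
Final stack (bottom to top): [19, 18, 30, 5]


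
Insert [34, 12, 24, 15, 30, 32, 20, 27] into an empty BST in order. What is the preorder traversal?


Root = 34; build tree by BST insertion.
Preorder traversal: [34, 12, 24, 15, 20, 30, 27, 32]


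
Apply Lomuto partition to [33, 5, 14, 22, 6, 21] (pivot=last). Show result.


Elements <= 21 go left of pivot.
Result: [5, 14, 6, 21, 33, 22], pivot at index 3


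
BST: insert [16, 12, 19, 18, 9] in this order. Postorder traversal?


Root = 16; build tree by BST insertion.
Postorder traversal: [9, 12, 18, 19, 16]


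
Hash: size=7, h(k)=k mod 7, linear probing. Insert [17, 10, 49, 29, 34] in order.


Insertions: 17->slot 3; 10->slot 4; 49->slot 0; 29->slot 1; 34->slot 6
Table: [49, 29, None, 17, 10, None, 34]


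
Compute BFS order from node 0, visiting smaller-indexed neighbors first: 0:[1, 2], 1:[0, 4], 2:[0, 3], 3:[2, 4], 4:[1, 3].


BFS queue: start with [0]
Visit order: [0, 1, 2, 4, 3]


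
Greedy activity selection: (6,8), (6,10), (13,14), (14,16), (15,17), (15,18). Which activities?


Greedy: pick earliest-ending, then skip overlaps.
Selected (3 activities): [(6, 8), (13, 14), (14, 16)]


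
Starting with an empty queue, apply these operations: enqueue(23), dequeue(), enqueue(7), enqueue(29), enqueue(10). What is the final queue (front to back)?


enqueue(23) -> [23]
dequeue() returns 23 -> []
enqueue(7) -> [7]
enqueue(29) -> [7, 29]
enqueue(10) -> [7, 29, 10]
Final queue (front to back): [7, 29, 10]


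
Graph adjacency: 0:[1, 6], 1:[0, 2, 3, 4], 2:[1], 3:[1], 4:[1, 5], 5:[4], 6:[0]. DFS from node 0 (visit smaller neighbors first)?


DFS stack-based: start with [0]
Visit order: [0, 1, 2, 3, 4, 5, 6]


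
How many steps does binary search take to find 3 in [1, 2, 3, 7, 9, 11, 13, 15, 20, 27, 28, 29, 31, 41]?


Search for 3:
[0,13] mid=6 arr[6]=13
[0,5] mid=2 arr[2]=3
Total: 2 comparisons


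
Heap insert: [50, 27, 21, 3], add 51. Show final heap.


Append 51: [50, 27, 21, 3, 51]
Bubble up: swap idx 4(51) with idx 1(27); swap idx 1(51) with idx 0(50)
Result: [51, 50, 21, 3, 27]


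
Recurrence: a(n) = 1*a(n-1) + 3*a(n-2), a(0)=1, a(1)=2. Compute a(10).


Build bottom-up:
...a(8)=725, a(9)=1667, a(10)=1*1667+3*725=3842


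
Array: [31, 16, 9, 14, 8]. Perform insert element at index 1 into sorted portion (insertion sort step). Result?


After one pass: [16, 31, 9, 14, 8]


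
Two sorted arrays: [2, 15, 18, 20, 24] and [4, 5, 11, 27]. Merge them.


Compare heads, take smaller each step.
Merged: [2, 4, 5, 11, 15, 18, 20, 24, 27]


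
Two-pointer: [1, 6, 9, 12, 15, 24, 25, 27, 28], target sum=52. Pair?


Two pointers: lo=0, hi=8
Found pair: (24, 28) summing to 52


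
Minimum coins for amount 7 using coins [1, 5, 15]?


dp[0]=0; dp[i]=1+min(dp[i-c] for c in coins)
...dp[2]=2, dp[3]=3, dp[4]=4, dp[5]=1, dp[6]=2, dp[7]=3
Minimum coins for 7 = 3


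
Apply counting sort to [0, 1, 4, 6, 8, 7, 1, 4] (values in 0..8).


Count array: [1, 2, 0, 0, 2, 0, 1, 1, 1]
Reconstruct: [0, 1, 1, 4, 4, 6, 7, 8]


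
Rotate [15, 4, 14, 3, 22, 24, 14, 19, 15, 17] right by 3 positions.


Right rotate by 3: [19, 15, 17, 15, 4, 14, 3, 22, 24, 14]


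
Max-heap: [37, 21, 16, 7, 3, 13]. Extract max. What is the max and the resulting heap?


Max = 37
Replace root with last, heapify down
Resulting heap: [21, 13, 16, 7, 3]


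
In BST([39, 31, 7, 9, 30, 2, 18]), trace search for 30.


BST root = 39
Search for 30: compare at each node
Path: [39, 31, 7, 9, 30]


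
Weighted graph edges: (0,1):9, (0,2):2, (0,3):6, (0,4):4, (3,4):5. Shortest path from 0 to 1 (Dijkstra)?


Dijkstra from 0:
Distances: {0: 0, 1: 9, 2: 2, 3: 6, 4: 4}
Shortest distance to 1 = 9, path = [0, 1]


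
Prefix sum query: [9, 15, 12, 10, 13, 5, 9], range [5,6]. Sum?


Prefix sums: [0, 9, 24, 36, 46, 59, 64, 73]
Sum[5..6] = prefix[7] - prefix[5] = 73 - 59 = 14


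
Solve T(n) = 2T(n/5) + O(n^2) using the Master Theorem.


a=2, b=5, c=2. log_5(2)=0.431 < c=2. Case 3: O(n^c) = O(n^2)
Complexity: O(n^2)


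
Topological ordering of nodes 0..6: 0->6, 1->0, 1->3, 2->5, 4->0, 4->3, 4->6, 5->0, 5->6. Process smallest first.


Kahn's algorithm, process smallest node first
Order: [1, 2, 4, 3, 5, 0, 6]


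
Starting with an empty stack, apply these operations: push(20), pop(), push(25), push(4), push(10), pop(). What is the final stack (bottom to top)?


push(20) -> [20]
pop() returns 20 -> []
push(25) -> [25]
push(4) -> [25, 4]
push(10) -> [25, 4, 10]
pop() returns 10 -> [25, 4]
Final stack (bottom to top): [25, 4]


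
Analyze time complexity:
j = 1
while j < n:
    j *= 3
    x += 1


Per nesting level: O(log n) = O(log n)
Complexity: O(log n)


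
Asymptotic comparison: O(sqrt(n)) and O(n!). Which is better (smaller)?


sublinear grows slower than factorial
O(sqrt(n)) is asymptotically smaller; O(n!) grows faster


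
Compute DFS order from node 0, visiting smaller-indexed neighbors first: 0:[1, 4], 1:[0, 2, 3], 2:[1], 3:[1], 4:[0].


DFS stack-based: start with [0]
Visit order: [0, 1, 2, 3, 4]


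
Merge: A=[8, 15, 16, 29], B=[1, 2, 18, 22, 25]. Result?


Compare heads, take smaller each step.
Merged: [1, 2, 8, 15, 16, 18, 22, 25, 29]


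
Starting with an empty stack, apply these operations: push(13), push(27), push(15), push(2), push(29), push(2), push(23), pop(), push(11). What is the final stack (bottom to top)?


push(13) -> [13]
push(27) -> [13, 27]
push(15) -> [13, 27, 15]
push(2) -> [13, 27, 15, 2]
push(29) -> [13, 27, 15, 2, 29]
push(2) -> [13, 27, 15, 2, 29, 2]
push(23) -> [13, 27, 15, 2, 29, 2, 23]
pop() returns 23 -> [13, 27, 15, 2, 29, 2]
push(11) -> [13, 27, 15, 2, 29, 2, 11]
Final stack (bottom to top): [13, 27, 15, 2, 29, 2, 11]


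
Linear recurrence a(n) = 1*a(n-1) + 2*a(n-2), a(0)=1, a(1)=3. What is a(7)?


Build bottom-up:
...a(5)=43, a(6)=85, a(7)=1*85+2*43=171


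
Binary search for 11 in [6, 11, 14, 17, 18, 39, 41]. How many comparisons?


Search for 11:
[0,6] mid=3 arr[3]=17
[0,2] mid=1 arr[1]=11
Total: 2 comparisons


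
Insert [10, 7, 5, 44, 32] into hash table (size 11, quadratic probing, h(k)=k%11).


Insertions: 10->slot 10; 7->slot 7; 5->slot 5; 44->slot 0; 32->slot 3
Table: [44, None, None, 32, None, 5, None, 7, None, None, 10]


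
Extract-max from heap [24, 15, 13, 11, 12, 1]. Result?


Max = 24
Replace root with last, heapify down
Resulting heap: [15, 12, 13, 11, 1]


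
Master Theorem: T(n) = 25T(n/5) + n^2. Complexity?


a=25, b=5, c=2. log_5(25)=2 = c=2. Case 2: O(n^c log n) = O(n^2 log n)
Complexity: O(n^2 log n)


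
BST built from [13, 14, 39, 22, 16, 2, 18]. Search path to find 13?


BST root = 13
Search for 13: compare at each node
Path: [13]


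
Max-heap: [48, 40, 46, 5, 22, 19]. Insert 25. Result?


Append 25: [48, 40, 46, 5, 22, 19, 25]
Bubble up: no swaps needed
Result: [48, 40, 46, 5, 22, 19, 25]


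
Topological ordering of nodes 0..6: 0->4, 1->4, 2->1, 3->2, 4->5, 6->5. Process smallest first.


Kahn's algorithm, process smallest node first
Order: [0, 3, 2, 1, 4, 6, 5]


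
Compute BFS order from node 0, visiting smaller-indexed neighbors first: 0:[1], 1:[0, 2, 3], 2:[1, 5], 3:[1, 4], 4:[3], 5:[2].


BFS queue: start with [0]
Visit order: [0, 1, 2, 3, 5, 4]


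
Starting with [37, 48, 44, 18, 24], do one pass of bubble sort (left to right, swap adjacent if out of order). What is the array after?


After one pass: [37, 44, 18, 24, 48]


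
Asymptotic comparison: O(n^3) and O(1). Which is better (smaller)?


constant grows slower than cubic
O(1) is asymptotically smaller; O(n^3) grows faster


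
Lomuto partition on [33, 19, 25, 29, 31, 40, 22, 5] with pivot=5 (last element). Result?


Elements <= 5 go left of pivot.
Result: [5, 19, 25, 29, 31, 40, 22, 33], pivot at index 0


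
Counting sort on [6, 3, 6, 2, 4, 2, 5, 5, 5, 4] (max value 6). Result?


Count array: [0, 0, 2, 1, 2, 3, 2]
Reconstruct: [2, 2, 3, 4, 4, 5, 5, 5, 6, 6]


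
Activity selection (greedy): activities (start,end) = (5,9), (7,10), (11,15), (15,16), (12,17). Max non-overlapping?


Greedy: pick earliest-ending, then skip overlaps.
Selected (3 activities): [(5, 9), (11, 15), (15, 16)]


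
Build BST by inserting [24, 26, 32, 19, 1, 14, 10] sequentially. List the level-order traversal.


Root = 24; build tree by BST insertion.
Level-Order traversal: [24, 19, 26, 1, 32, 14, 10]


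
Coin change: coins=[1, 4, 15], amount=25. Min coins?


dp[0]=0; dp[i]=1+min(dp[i-c] for c in coins)
...dp[20]=3, dp[21]=4, dp[22]=5, dp[23]=3, dp[24]=4, dp[25]=5
Minimum coins for 25 = 5
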